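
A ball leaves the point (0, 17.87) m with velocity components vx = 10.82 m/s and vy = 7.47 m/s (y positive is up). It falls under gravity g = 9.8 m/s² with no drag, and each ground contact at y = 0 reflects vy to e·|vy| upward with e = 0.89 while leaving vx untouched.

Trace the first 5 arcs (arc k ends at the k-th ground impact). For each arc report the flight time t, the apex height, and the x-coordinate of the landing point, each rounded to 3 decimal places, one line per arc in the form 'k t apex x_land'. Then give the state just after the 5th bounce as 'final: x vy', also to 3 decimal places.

1 2.818 20.717 30.496
2 3.660 16.410 70.097
3 3.257 12.998 105.343
4 2.899 10.296 136.711
5 2.580 8.155 164.629
final: 164.629 11.252

Arc 1: start y=17.870, vy=7.470 → t=2.818, apex=20.717, x_land=30.496, impact vy=-20.151
  bounce: vy ← 0.89·20.151 = 17.934
Arc 2: start y=0.000, vy=17.934 → t=3.660, apex=16.410, x_land=70.097, impact vy=-17.934
  bounce: vy ← 0.89·17.934 = 15.961
Arc 3: start y=0.000, vy=15.961 → t=3.257, apex=12.998, x_land=105.343, impact vy=-15.961
  bounce: vy ← 0.89·15.961 = 14.206
Arc 4: start y=0.000, vy=14.206 → t=2.899, apex=10.296, x_land=136.711, impact vy=-14.206
  bounce: vy ← 0.89·14.206 = 12.643
Arc 5: start y=0.000, vy=12.643 → t=2.580, apex=8.155, x_land=164.629, impact vy=-12.643
  bounce: vy ← 0.89·12.643 = 11.252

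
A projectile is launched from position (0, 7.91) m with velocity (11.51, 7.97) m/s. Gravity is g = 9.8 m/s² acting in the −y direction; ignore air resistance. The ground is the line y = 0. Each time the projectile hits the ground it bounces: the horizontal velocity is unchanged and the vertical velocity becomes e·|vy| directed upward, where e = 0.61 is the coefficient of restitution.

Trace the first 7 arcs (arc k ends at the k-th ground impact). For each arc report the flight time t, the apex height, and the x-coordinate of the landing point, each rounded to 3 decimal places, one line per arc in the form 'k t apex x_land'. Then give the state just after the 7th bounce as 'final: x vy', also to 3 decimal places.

1 2.322 11.151 26.724
2 1.840 4.149 47.907
3 1.123 1.544 60.829
4 0.685 0.574 68.711
5 0.418 0.214 73.519
6 0.255 0.080 76.452
7 0.155 0.030 78.241
final: 78.241 0.465

Arc 1: start y=7.910, vy=7.970 → t=2.322, apex=11.151, x_land=26.724, impact vy=-14.784
  bounce: vy ← 0.61·14.784 = 9.018
Arc 2: start y=0.000, vy=9.018 → t=1.840, apex=4.149, x_land=47.907, impact vy=-9.018
  bounce: vy ← 0.61·9.018 = 5.501
Arc 3: start y=0.000, vy=5.501 → t=1.123, apex=1.544, x_land=60.829, impact vy=-5.501
  bounce: vy ← 0.61·5.501 = 3.356
Arc 4: start y=0.000, vy=3.356 → t=0.685, apex=0.574, x_land=68.711, impact vy=-3.356
  bounce: vy ← 0.61·3.356 = 2.047
Arc 5: start y=0.000, vy=2.047 → t=0.418, apex=0.214, x_land=73.519, impact vy=-2.047
  bounce: vy ← 0.61·2.047 = 1.249
Arc 6: start y=0.000, vy=1.249 → t=0.255, apex=0.080, x_land=76.452, impact vy=-1.249
  bounce: vy ← 0.61·1.249 = 0.762
Arc 7: start y=0.000, vy=0.762 → t=0.155, apex=0.030, x_land=78.241, impact vy=-0.762
  bounce: vy ← 0.61·0.762 = 0.465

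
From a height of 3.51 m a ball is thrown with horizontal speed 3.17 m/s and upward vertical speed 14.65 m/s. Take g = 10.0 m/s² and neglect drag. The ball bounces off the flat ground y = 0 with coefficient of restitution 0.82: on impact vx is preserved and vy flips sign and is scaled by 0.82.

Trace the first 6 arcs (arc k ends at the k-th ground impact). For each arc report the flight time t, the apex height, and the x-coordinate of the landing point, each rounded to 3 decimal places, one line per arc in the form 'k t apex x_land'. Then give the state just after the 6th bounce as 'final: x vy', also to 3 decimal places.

Arc 1: start y=3.510, vy=14.650 → t=3.153, apex=14.241, x_land=9.994, impact vy=-16.877
  bounce: vy ← 0.82·16.877 = 13.839
Arc 2: start y=0.000, vy=13.839 → t=2.768, apex=9.576, x_land=18.768, impact vy=-13.839
  bounce: vy ← 0.82·13.839 = 11.348
Arc 3: start y=0.000, vy=11.348 → t=2.270, apex=6.439, x_land=25.962, impact vy=-11.348
  bounce: vy ← 0.82·11.348 = 9.305
Arc 4: start y=0.000, vy=9.305 → t=1.861, apex=4.329, x_land=31.862, impact vy=-9.305
  bounce: vy ← 0.82·9.305 = 7.630
Arc 5: start y=0.000, vy=7.630 → t=1.526, apex=2.911, x_land=36.700, impact vy=-7.630
  bounce: vy ← 0.82·7.630 = 6.257
Arc 6: start y=0.000, vy=6.257 → t=1.251, apex=1.957, x_land=40.666, impact vy=-6.257
  bounce: vy ← 0.82·6.257 = 5.131

1 3.153 14.241 9.994
2 2.768 9.576 18.768
3 2.270 6.439 25.962
4 1.861 4.329 31.862
5 1.526 2.911 36.700
6 1.251 1.957 40.666
final: 40.666 5.131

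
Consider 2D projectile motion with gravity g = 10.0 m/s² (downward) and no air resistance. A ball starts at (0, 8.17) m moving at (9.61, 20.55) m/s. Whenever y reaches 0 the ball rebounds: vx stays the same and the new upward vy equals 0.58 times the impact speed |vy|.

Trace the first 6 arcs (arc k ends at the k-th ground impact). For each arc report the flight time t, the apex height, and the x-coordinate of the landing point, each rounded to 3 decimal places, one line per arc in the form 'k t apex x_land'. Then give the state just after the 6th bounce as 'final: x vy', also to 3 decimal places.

1 4.475 29.285 43.006
2 2.807 9.852 69.985
3 1.628 3.314 85.632
4 0.944 1.115 94.708
5 0.548 0.375 99.972
6 0.318 0.126 103.025
final: 103.025 0.921

Arc 1: start y=8.170, vy=20.550 → t=4.475, apex=29.285, x_land=43.006, impact vy=-24.201
  bounce: vy ← 0.58·24.201 = 14.037
Arc 2: start y=0.000, vy=14.037 → t=2.807, apex=9.852, x_land=69.985, impact vy=-14.037
  bounce: vy ← 0.58·14.037 = 8.141
Arc 3: start y=0.000, vy=8.141 → t=1.628, apex=3.314, x_land=85.632, impact vy=-8.141
  bounce: vy ← 0.58·8.141 = 4.722
Arc 4: start y=0.000, vy=4.722 → t=0.944, apex=1.115, x_land=94.708, impact vy=-4.722
  bounce: vy ← 0.58·4.722 = 2.739
Arc 5: start y=0.000, vy=2.739 → t=0.548, apex=0.375, x_land=99.972, impact vy=-2.739
  bounce: vy ← 0.58·2.739 = 1.588
Arc 6: start y=0.000, vy=1.588 → t=0.318, apex=0.126, x_land=103.025, impact vy=-1.588
  bounce: vy ← 0.58·1.588 = 0.921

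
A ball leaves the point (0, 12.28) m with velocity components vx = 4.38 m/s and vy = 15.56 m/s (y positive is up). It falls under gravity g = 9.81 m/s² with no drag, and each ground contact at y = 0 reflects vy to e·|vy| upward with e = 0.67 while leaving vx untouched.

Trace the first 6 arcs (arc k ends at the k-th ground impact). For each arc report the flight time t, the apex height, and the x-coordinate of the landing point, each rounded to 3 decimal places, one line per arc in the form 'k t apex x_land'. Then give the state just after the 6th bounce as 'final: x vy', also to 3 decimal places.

1 3.827 24.620 16.760
2 3.002 11.052 29.910
3 2.011 4.961 38.720
4 1.348 2.227 44.622
5 0.903 1.000 48.577
6 0.605 0.449 51.227
final: 51.227 1.988

Arc 1: start y=12.280, vy=15.560 → t=3.827, apex=24.620, x_land=16.760, impact vy=-21.978
  bounce: vy ← 0.67·21.978 = 14.725
Arc 2: start y=0.000, vy=14.725 → t=3.002, apex=11.052, x_land=29.910, impact vy=-14.725
  bounce: vy ← 0.67·14.725 = 9.866
Arc 3: start y=0.000, vy=9.866 → t=2.011, apex=4.961, x_land=38.720, impact vy=-9.866
  bounce: vy ← 0.67·9.866 = 6.610
Arc 4: start y=0.000, vy=6.610 → t=1.348, apex=2.227, x_land=44.622, impact vy=-6.610
  bounce: vy ← 0.67·6.610 = 4.429
Arc 5: start y=0.000, vy=4.429 → t=0.903, apex=1.000, x_land=48.577, impact vy=-4.429
  bounce: vy ← 0.67·4.429 = 2.967
Arc 6: start y=0.000, vy=2.967 → t=0.605, apex=0.449, x_land=51.227, impact vy=-2.967
  bounce: vy ← 0.67·2.967 = 1.988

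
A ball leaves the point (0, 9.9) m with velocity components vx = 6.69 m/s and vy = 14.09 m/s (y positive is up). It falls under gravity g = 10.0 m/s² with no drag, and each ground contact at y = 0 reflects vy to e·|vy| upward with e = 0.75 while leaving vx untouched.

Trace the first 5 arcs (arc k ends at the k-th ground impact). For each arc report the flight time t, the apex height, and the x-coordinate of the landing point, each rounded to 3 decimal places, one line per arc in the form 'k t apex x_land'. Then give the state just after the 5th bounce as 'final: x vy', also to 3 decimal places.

1 3.400 19.826 22.748
2 2.987 11.152 42.731
3 2.240 6.273 57.718
4 1.680 3.529 68.958
5 1.260 1.985 77.388
final: 77.388 4.725

Arc 1: start y=9.900, vy=14.090 → t=3.400, apex=19.826, x_land=22.748, impact vy=-19.913
  bounce: vy ← 0.75·19.913 = 14.935
Arc 2: start y=0.000, vy=14.935 → t=2.987, apex=11.152, x_land=42.731, impact vy=-14.935
  bounce: vy ← 0.75·14.935 = 11.201
Arc 3: start y=0.000, vy=11.201 → t=2.240, apex=6.273, x_land=57.718, impact vy=-11.201
  bounce: vy ← 0.75·11.201 = 8.401
Arc 4: start y=0.000, vy=8.401 → t=1.680, apex=3.529, x_land=68.958, impact vy=-8.401
  bounce: vy ← 0.75·8.401 = 6.301
Arc 5: start y=0.000, vy=6.301 → t=1.260, apex=1.985, x_land=77.388, impact vy=-6.301
  bounce: vy ← 0.75·6.301 = 4.725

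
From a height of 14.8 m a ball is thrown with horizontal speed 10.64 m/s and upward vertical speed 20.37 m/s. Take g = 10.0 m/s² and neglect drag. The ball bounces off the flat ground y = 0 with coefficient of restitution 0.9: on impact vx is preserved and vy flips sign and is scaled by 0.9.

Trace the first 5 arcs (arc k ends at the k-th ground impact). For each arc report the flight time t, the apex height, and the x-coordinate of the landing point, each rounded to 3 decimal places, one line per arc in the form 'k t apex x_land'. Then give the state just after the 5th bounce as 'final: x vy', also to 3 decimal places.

1 4.703 35.547 50.044
2 4.799 28.793 101.109
3 4.319 23.322 147.068
4 3.888 18.891 188.432
5 3.499 15.302 225.659
final: 225.659 15.744

Arc 1: start y=14.800, vy=20.370 → t=4.703, apex=35.547, x_land=50.044, impact vy=-26.663
  bounce: vy ← 0.9·26.663 = 23.997
Arc 2: start y=0.000, vy=23.997 → t=4.799, apex=28.793, x_land=101.109, impact vy=-23.997
  bounce: vy ← 0.9·23.997 = 21.597
Arc 3: start y=0.000, vy=21.597 → t=4.319, apex=23.322, x_land=147.068, impact vy=-21.597
  bounce: vy ← 0.9·21.597 = 19.438
Arc 4: start y=0.000, vy=19.438 → t=3.888, apex=18.891, x_land=188.432, impact vy=-19.438
  bounce: vy ← 0.9·19.438 = 17.494
Arc 5: start y=0.000, vy=17.494 → t=3.499, apex=15.302, x_land=225.659, impact vy=-17.494
  bounce: vy ← 0.9·17.494 = 15.744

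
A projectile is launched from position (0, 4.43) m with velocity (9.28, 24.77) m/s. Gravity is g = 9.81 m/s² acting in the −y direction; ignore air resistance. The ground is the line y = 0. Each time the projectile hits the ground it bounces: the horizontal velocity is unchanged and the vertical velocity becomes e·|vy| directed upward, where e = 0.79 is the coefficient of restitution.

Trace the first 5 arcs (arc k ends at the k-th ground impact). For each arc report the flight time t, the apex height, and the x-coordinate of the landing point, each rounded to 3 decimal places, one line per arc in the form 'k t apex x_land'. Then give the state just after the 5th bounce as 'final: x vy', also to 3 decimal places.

1 5.223 35.702 48.468
2 4.263 22.281 88.026
3 3.368 13.906 119.276
4 2.660 8.679 143.964
5 2.102 5.416 163.468
final: 163.468 8.144

Arc 1: start y=4.430, vy=24.770 → t=5.223, apex=35.702, x_land=48.468, impact vy=-26.466
  bounce: vy ← 0.79·26.466 = 20.908
Arc 2: start y=0.000, vy=20.908 → t=4.263, apex=22.281, x_land=88.026, impact vy=-20.908
  bounce: vy ← 0.79·20.908 = 16.518
Arc 3: start y=0.000, vy=16.518 → t=3.368, apex=13.906, x_land=119.276, impact vy=-16.518
  bounce: vy ← 0.79·16.518 = 13.049
Arc 4: start y=0.000, vy=13.049 → t=2.660, apex=8.679, x_land=143.964, impact vy=-13.049
  bounce: vy ← 0.79·13.049 = 10.309
Arc 5: start y=0.000, vy=10.309 → t=2.102, apex=5.416, x_land=163.468, impact vy=-10.309
  bounce: vy ← 0.79·10.309 = 8.144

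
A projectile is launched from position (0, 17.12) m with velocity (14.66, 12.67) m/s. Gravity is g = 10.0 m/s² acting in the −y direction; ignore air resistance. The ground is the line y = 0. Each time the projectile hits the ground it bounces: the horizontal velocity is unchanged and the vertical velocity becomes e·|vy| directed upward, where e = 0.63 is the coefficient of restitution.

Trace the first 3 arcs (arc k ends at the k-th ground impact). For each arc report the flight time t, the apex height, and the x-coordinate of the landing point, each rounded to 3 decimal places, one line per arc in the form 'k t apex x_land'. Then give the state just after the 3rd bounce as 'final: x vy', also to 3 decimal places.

1 3.510 25.146 51.451
2 2.826 9.981 92.875
3 1.780 3.961 118.973
final: 118.973 5.608

Arc 1: start y=17.120, vy=12.670 → t=3.510, apex=25.146, x_land=51.451, impact vy=-22.426
  bounce: vy ← 0.63·22.426 = 14.128
Arc 2: start y=0.000, vy=14.128 → t=2.826, apex=9.981, x_land=92.875, impact vy=-14.128
  bounce: vy ← 0.63·14.128 = 8.901
Arc 3: start y=0.000, vy=8.901 → t=1.780, apex=3.961, x_land=118.973, impact vy=-8.901
  bounce: vy ← 0.63·8.901 = 5.608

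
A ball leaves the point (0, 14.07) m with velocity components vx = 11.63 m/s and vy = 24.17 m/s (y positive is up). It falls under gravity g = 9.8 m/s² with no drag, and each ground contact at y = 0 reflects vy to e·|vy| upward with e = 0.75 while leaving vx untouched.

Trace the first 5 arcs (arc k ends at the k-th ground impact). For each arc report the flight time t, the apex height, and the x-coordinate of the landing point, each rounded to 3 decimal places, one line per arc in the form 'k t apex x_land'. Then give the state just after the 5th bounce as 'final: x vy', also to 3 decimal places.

Arc 1: start y=14.070, vy=24.170 → t=5.459, apex=43.876, x_land=63.484, impact vy=-29.325
  bounce: vy ← 0.75·29.325 = 21.994
Arc 2: start y=0.000, vy=21.994 → t=4.489, apex=24.680, x_land=115.686, impact vy=-21.994
  bounce: vy ← 0.75·21.994 = 16.495
Arc 3: start y=0.000, vy=16.495 → t=3.366, apex=13.883, x_land=154.837, impact vy=-16.495
  bounce: vy ← 0.75·16.495 = 12.372
Arc 4: start y=0.000, vy=12.372 → t=2.525, apex=7.809, x_land=184.201, impact vy=-12.372
  bounce: vy ← 0.75·12.372 = 9.279
Arc 5: start y=0.000, vy=9.279 → t=1.894, apex=4.393, x_land=206.223, impact vy=-9.279
  bounce: vy ← 0.75·9.279 = 6.959

1 5.459 43.876 63.484
2 4.489 24.680 115.686
3 3.366 13.883 154.837
4 2.525 7.809 184.201
5 1.894 4.393 206.223
final: 206.223 6.959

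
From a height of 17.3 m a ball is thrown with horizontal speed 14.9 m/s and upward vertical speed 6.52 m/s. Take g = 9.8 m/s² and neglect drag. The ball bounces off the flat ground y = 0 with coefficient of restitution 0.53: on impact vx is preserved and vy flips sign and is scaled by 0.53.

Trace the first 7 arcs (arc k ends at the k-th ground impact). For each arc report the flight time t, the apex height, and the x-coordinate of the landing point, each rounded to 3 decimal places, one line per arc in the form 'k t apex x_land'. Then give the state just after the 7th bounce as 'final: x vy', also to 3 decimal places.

Arc 1: start y=17.300, vy=6.520 → t=2.659, apex=19.469, x_land=39.613, impact vy=-19.534
  bounce: vy ← 0.53·19.534 = 10.353
Arc 2: start y=0.000, vy=10.353 → t=2.113, apex=5.469, x_land=71.095, impact vy=-10.353
  bounce: vy ← 0.53·10.353 = 5.487
Arc 3: start y=0.000, vy=5.487 → t=1.120, apex=1.536, x_land=87.781, impact vy=-5.487
  bounce: vy ← 0.53·5.487 = 2.908
Arc 4: start y=0.000, vy=2.908 → t=0.594, apex=0.432, x_land=96.624, impact vy=-2.908
  bounce: vy ← 0.53·2.908 = 1.541
Arc 5: start y=0.000, vy=1.541 → t=0.315, apex=0.121, x_land=101.311, impact vy=-1.541
  bounce: vy ← 0.53·1.541 = 0.817
Arc 6: start y=0.000, vy=0.817 → t=0.167, apex=0.034, x_land=103.795, impact vy=-0.817
  bounce: vy ← 0.53·0.817 = 0.433
Arc 7: start y=0.000, vy=0.433 → t=0.088, apex=0.010, x_land=105.112, impact vy=-0.433
  bounce: vy ← 0.53·0.433 = 0.229

1 2.659 19.469 39.613
2 2.113 5.469 71.095
3 1.120 1.536 87.781
4 0.594 0.432 96.624
5 0.315 0.121 101.311
6 0.167 0.034 103.795
7 0.088 0.010 105.112
final: 105.112 0.229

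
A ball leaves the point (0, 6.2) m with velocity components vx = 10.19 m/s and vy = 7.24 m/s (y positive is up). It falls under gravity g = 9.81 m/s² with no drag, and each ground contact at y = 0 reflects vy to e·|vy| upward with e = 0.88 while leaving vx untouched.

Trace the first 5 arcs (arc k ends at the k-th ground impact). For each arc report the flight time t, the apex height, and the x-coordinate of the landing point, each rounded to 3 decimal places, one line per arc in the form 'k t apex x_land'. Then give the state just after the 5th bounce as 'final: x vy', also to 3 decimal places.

1 2.083 8.872 21.225
2 2.367 6.870 45.344
3 2.083 5.320 66.570
4 1.833 4.120 85.248
5 1.613 3.191 101.684
final: 101.684 6.962

Arc 1: start y=6.200, vy=7.240 → t=2.083, apex=8.872, x_land=21.225, impact vy=-13.193
  bounce: vy ← 0.88·13.193 = 11.610
Arc 2: start y=0.000, vy=11.610 → t=2.367, apex=6.870, x_land=45.344, impact vy=-11.610
  bounce: vy ← 0.88·11.610 = 10.217
Arc 3: start y=0.000, vy=10.217 → t=2.083, apex=5.320, x_land=66.570, impact vy=-10.217
  bounce: vy ← 0.88·10.217 = 8.991
Arc 4: start y=0.000, vy=8.991 → t=1.833, apex=4.120, x_land=85.248, impact vy=-8.991
  bounce: vy ← 0.88·8.991 = 7.912
Arc 5: start y=0.000, vy=7.912 → t=1.613, apex=3.191, x_land=101.684, impact vy=-7.912
  bounce: vy ← 0.88·7.912 = 6.962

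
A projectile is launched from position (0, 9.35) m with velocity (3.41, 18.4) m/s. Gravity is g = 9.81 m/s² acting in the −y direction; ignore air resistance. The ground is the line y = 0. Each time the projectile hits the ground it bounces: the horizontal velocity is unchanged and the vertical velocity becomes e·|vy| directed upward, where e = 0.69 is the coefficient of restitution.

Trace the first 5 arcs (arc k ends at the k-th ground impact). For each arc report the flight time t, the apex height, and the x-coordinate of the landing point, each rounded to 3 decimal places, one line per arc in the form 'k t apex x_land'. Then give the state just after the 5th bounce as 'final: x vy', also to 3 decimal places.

Arc 1: start y=9.350, vy=18.400 → t=4.205, apex=26.606, x_land=14.338, impact vy=-22.847
  bounce: vy ← 0.69·22.847 = 15.765
Arc 2: start y=0.000, vy=15.765 → t=3.214, apex=12.667, x_land=25.298, impact vy=-15.765
  bounce: vy ← 0.69·15.765 = 10.878
Arc 3: start y=0.000, vy=10.878 → t=2.218, apex=6.031, x_land=32.860, impact vy=-10.878
  bounce: vy ← 0.69·10.878 = 7.506
Arc 4: start y=0.000, vy=7.506 → t=1.530, apex=2.871, x_land=38.078, impact vy=-7.506
  bounce: vy ← 0.69·7.506 = 5.179
Arc 5: start y=0.000, vy=5.179 → t=1.056, apex=1.367, x_land=41.678, impact vy=-5.179
  bounce: vy ← 0.69·5.179 = 3.573

1 4.205 26.606 14.338
2 3.214 12.667 25.298
3 2.218 6.031 32.860
4 1.530 2.871 38.078
5 1.056 1.367 41.678
final: 41.678 3.573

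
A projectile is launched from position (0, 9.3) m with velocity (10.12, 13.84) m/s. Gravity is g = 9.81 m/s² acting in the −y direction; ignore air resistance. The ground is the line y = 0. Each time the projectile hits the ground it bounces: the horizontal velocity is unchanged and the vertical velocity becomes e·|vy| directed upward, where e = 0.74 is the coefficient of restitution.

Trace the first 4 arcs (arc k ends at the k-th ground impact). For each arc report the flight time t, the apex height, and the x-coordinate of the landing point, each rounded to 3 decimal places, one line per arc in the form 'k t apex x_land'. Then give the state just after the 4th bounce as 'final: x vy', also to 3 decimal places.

1 3.382 19.063 34.228
2 2.918 10.439 63.755
3 2.159 5.716 85.604
4 1.598 3.130 101.773
final: 101.773 5.799

Arc 1: start y=9.300, vy=13.840 → t=3.382, apex=19.063, x_land=34.228, impact vy=-19.339
  bounce: vy ← 0.74·19.339 = 14.311
Arc 2: start y=0.000, vy=14.311 → t=2.918, apex=10.439, x_land=63.755, impact vy=-14.311
  bounce: vy ← 0.74·14.311 = 10.590
Arc 3: start y=0.000, vy=10.590 → t=2.159, apex=5.716, x_land=85.604, impact vy=-10.590
  bounce: vy ← 0.74·10.590 = 7.837
Arc 4: start y=0.000, vy=7.837 → t=1.598, apex=3.130, x_land=101.773, impact vy=-7.837
  bounce: vy ← 0.74·7.837 = 5.799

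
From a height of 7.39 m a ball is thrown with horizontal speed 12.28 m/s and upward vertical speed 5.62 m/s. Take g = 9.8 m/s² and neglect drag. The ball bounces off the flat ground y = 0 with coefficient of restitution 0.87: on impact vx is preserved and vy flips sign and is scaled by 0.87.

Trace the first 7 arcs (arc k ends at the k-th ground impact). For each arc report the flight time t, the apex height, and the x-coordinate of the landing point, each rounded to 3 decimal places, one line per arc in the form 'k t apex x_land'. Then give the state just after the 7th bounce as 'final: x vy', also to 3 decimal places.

1 1.929 9.001 23.686
2 2.358 6.813 52.647
3 2.052 5.157 77.842
4 1.785 3.903 99.762
5 1.553 2.954 118.833
6 1.351 2.236 135.424
7 1.175 1.693 149.859
final: 149.859 5.011

Arc 1: start y=7.390, vy=5.620 → t=1.929, apex=9.001, x_land=23.686, impact vy=-13.283
  bounce: vy ← 0.87·13.283 = 11.556
Arc 2: start y=0.000, vy=11.556 → t=2.358, apex=6.813, x_land=52.647, impact vy=-11.556
  bounce: vy ← 0.87·11.556 = 10.054
Arc 3: start y=0.000, vy=10.054 → t=2.052, apex=5.157, x_land=77.842, impact vy=-10.054
  bounce: vy ← 0.87·10.054 = 8.747
Arc 4: start y=0.000, vy=8.747 → t=1.785, apex=3.903, x_land=99.762, impact vy=-8.747
  bounce: vy ← 0.87·8.747 = 7.610
Arc 5: start y=0.000, vy=7.610 → t=1.553, apex=2.954, x_land=118.833, impact vy=-7.610
  bounce: vy ← 0.87·7.610 = 6.620
Arc 6: start y=0.000, vy=6.620 → t=1.351, apex=2.236, x_land=135.424, impact vy=-6.620
  bounce: vy ← 0.87·6.620 = 5.760
Arc 7: start y=0.000, vy=5.760 → t=1.175, apex=1.693, x_land=149.859, impact vy=-5.760
  bounce: vy ← 0.87·5.760 = 5.011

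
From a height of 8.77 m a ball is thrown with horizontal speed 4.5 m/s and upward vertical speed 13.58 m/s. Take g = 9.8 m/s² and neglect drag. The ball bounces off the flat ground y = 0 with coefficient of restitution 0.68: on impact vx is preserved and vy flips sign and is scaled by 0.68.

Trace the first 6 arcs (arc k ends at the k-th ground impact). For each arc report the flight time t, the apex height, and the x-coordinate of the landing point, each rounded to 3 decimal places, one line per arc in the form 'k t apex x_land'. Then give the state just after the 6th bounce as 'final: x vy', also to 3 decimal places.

Arc 1: start y=8.770, vy=13.580 → t=3.312, apex=18.179, x_land=14.903, impact vy=-18.876
  bounce: vy ← 0.68·18.876 = 12.836
Arc 2: start y=0.000, vy=12.836 → t=2.620, apex=8.406, x_land=26.691, impact vy=-12.836
  bounce: vy ← 0.68·12.836 = 8.728
Arc 3: start y=0.000, vy=8.728 → t=1.781, apex=3.887, x_land=34.707, impact vy=-8.728
  bounce: vy ← 0.68·8.728 = 5.935
Arc 4: start y=0.000, vy=5.935 → t=1.211, apex=1.797, x_land=40.158, impact vy=-5.935
  bounce: vy ← 0.68·5.935 = 4.036
Arc 5: start y=0.000, vy=4.036 → t=0.824, apex=0.831, x_land=43.864, impact vy=-4.036
  bounce: vy ← 0.68·4.036 = 2.744
Arc 6: start y=0.000, vy=2.744 → t=0.560, apex=0.384, x_land=46.385, impact vy=-2.744
  bounce: vy ← 0.68·2.744 = 1.866

1 3.312 18.179 14.903
2 2.620 8.406 26.691
3 1.781 3.887 34.707
4 1.211 1.797 40.158
5 0.824 0.831 43.864
6 0.560 0.384 46.385
final: 46.385 1.866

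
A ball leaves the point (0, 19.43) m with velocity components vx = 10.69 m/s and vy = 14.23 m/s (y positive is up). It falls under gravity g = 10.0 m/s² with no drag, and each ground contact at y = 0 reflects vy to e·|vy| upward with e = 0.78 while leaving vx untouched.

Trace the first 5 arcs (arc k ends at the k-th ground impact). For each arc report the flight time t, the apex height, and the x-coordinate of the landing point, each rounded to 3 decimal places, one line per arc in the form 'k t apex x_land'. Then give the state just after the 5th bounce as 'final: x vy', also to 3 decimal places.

1 3.854 29.555 41.202
2 3.793 17.981 81.746
3 2.958 10.940 113.371
4 2.307 6.656 138.038
5 1.800 4.049 157.278
final: 157.278 7.019

Arc 1: start y=19.430, vy=14.230 → t=3.854, apex=29.555, x_land=41.202, impact vy=-24.312
  bounce: vy ← 0.78·24.312 = 18.964
Arc 2: start y=0.000, vy=18.964 → t=3.793, apex=17.981, x_land=81.746, impact vy=-18.964
  bounce: vy ← 0.78·18.964 = 14.792
Arc 3: start y=0.000, vy=14.792 → t=2.958, apex=10.940, x_land=113.371, impact vy=-14.792
  bounce: vy ← 0.78·14.792 = 11.537
Arc 4: start y=0.000, vy=11.537 → t=2.307, apex=6.656, x_land=138.038, impact vy=-11.537
  bounce: vy ← 0.78·11.537 = 8.999
Arc 5: start y=0.000, vy=8.999 → t=1.800, apex=4.049, x_land=157.278, impact vy=-8.999
  bounce: vy ← 0.78·8.999 = 7.019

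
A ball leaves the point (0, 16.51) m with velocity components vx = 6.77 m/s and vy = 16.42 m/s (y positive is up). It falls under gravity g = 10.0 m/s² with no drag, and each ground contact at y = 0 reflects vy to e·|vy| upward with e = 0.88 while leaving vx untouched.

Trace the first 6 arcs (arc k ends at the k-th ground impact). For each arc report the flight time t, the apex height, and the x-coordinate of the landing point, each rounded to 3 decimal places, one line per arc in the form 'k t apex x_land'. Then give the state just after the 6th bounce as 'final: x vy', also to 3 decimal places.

Arc 1: start y=16.510, vy=16.420 → t=4.091, apex=29.991, x_land=27.697, impact vy=-24.491
  bounce: vy ← 0.88·24.491 = 21.552
Arc 2: start y=0.000, vy=21.552 → t=4.310, apex=23.225, x_land=56.879, impact vy=-21.552
  bounce: vy ← 0.88·21.552 = 18.966
Arc 3: start y=0.000, vy=18.966 → t=3.793, apex=17.985, x_land=82.558, impact vy=-18.966
  bounce: vy ← 0.88·18.966 = 16.690
Arc 4: start y=0.000, vy=16.690 → t=3.338, apex=13.928, x_land=105.157, impact vy=-16.690
  bounce: vy ← 0.88·16.690 = 14.687
Arc 5: start y=0.000, vy=14.687 → t=2.937, apex=10.786, x_land=125.043, impact vy=-14.687
  bounce: vy ← 0.88·14.687 = 12.925
Arc 6: start y=0.000, vy=12.925 → t=2.585, apex=8.352, x_land=142.543, impact vy=-12.925
  bounce: vy ← 0.88·12.925 = 11.374

1 4.091 29.991 27.697
2 4.310 23.225 56.879
3 3.793 17.985 82.558
4 3.338 13.928 105.157
5 2.937 10.786 125.043
6 2.585 8.352 142.543
final: 142.543 11.374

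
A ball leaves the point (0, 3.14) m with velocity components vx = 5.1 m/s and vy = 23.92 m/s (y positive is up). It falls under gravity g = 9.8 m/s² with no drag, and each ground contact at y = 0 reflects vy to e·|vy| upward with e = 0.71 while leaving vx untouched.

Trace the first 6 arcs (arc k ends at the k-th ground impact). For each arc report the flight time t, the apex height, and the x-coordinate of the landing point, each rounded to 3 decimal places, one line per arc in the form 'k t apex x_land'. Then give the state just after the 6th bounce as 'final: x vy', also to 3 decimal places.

Arc 1: start y=3.140, vy=23.920 → t=5.010, apex=32.332, x_land=25.549, impact vy=-25.174
  bounce: vy ← 0.71·25.174 = 17.873
Arc 2: start y=0.000, vy=17.873 → t=3.648, apex=16.299, x_land=44.151, impact vy=-17.873
  bounce: vy ← 0.71·17.873 = 12.690
Arc 3: start y=0.000, vy=12.690 → t=2.590, apex=8.216, x_land=57.359, impact vy=-12.690
  bounce: vy ← 0.71·12.690 = 9.010
Arc 4: start y=0.000, vy=9.010 → t=1.839, apex=4.142, x_land=66.737, impact vy=-9.010
  bounce: vy ← 0.71·9.010 = 6.397
Arc 5: start y=0.000, vy=6.397 → t=1.306, apex=2.088, x_land=73.395, impact vy=-6.397
  bounce: vy ← 0.71·6.397 = 4.542
Arc 6: start y=0.000, vy=4.542 → t=0.927, apex=1.052, x_land=78.123, impact vy=-4.542
  bounce: vy ← 0.71·4.542 = 3.225

1 5.010 32.332 25.549
2 3.648 16.299 44.151
3 2.590 8.216 57.359
4 1.839 4.142 66.737
5 1.306 2.088 73.395
6 0.927 1.052 78.123
final: 78.123 3.225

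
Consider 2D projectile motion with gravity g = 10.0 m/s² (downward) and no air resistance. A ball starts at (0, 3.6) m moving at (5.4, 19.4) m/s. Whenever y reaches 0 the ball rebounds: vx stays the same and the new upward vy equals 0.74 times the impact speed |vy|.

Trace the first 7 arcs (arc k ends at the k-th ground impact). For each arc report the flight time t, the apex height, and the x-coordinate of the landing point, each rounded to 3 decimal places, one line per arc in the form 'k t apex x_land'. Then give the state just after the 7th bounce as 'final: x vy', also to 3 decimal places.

Arc 1: start y=3.600, vy=19.400 → t=4.057, apex=22.418, x_land=21.910, impact vy=-21.175
  bounce: vy ← 0.74·21.175 = 15.669
Arc 2: start y=0.000, vy=15.669 → t=3.134, apex=12.276, x_land=38.833, impact vy=-15.669
  bounce: vy ← 0.74·15.669 = 11.595
Arc 3: start y=0.000, vy=11.595 → t=2.319, apex=6.722, x_land=51.356, impact vy=-11.595
  bounce: vy ← 0.74·11.595 = 8.580
Arc 4: start y=0.000, vy=8.580 → t=1.716, apex=3.681, x_land=60.623, impact vy=-8.580
  bounce: vy ← 0.74·8.580 = 6.350
Arc 5: start y=0.000, vy=6.350 → t=1.270, apex=2.016, x_land=67.480, impact vy=-6.350
  bounce: vy ← 0.74·6.350 = 4.699
Arc 6: start y=0.000, vy=4.699 → t=0.940, apex=1.104, x_land=72.555, impact vy=-4.699
  bounce: vy ← 0.74·4.699 = 3.477
Arc 7: start y=0.000, vy=3.477 → t=0.695, apex=0.604, x_land=76.310, impact vy=-3.477
  bounce: vy ← 0.74·3.477 = 2.573

1 4.057 22.418 21.910
2 3.134 12.276 38.833
3 2.319 6.722 51.356
4 1.716 3.681 60.623
5 1.270 2.016 67.480
6 0.940 1.104 72.555
7 0.695 0.604 76.310
final: 76.310 2.573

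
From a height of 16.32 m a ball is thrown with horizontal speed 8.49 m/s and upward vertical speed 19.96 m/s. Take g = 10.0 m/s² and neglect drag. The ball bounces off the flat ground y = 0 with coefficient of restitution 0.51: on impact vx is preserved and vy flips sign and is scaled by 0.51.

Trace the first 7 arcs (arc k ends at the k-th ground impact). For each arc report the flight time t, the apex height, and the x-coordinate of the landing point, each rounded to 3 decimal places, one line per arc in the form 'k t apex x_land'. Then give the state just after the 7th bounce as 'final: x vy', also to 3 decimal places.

Arc 1: start y=16.320, vy=19.960 → t=4.688, apex=36.240, x_land=39.803, impact vy=-26.922
  bounce: vy ← 0.51·26.922 = 13.730
Arc 2: start y=0.000, vy=13.730 → t=2.746, apex=9.426, x_land=63.117, impact vy=-13.730
  bounce: vy ← 0.51·13.730 = 7.002
Arc 3: start y=0.000, vy=7.002 → t=1.400, apex=2.452, x_land=75.007, impact vy=-7.002
  bounce: vy ← 0.51·7.002 = 3.571
Arc 4: start y=0.000, vy=3.571 → t=0.714, apex=0.638, x_land=81.071, impact vy=-3.571
  bounce: vy ← 0.51·3.571 = 1.821
Arc 5: start y=0.000, vy=1.821 → t=0.364, apex=0.166, x_land=84.164, impact vy=-1.821
  bounce: vy ← 0.51·1.821 = 0.929
Arc 6: start y=0.000, vy=0.929 → t=0.186, apex=0.043, x_land=85.741, impact vy=-0.929
  bounce: vy ← 0.51·0.929 = 0.474
Arc 7: start y=0.000, vy=0.474 → t=0.095, apex=0.011, x_land=86.545, impact vy=-0.474
  bounce: vy ← 0.51·0.474 = 0.242

1 4.688 36.240 39.803
2 2.746 9.426 63.117
3 1.400 2.452 75.007
4 0.714 0.638 81.071
5 0.364 0.166 84.164
6 0.186 0.043 85.741
7 0.095 0.011 86.545
final: 86.545 0.242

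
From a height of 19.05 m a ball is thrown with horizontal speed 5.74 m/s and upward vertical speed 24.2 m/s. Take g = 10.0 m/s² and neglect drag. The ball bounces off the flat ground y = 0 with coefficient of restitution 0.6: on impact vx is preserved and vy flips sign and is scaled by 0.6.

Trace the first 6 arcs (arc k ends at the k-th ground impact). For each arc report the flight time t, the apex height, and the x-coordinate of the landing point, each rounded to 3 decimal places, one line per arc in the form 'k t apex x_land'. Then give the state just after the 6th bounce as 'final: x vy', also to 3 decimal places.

Arc 1: start y=19.050, vy=24.200 → t=5.529, apex=48.332, x_land=31.737, impact vy=-31.091
  bounce: vy ← 0.6·31.091 = 18.655
Arc 2: start y=0.000, vy=18.655 → t=3.731, apex=17.400, x_land=53.152, impact vy=-18.655
  bounce: vy ← 0.6·18.655 = 11.193
Arc 3: start y=0.000, vy=11.193 → t=2.239, apex=6.264, x_land=66.002, impact vy=-11.193
  bounce: vy ← 0.6·11.193 = 6.716
Arc 4: start y=0.000, vy=6.716 → t=1.343, apex=2.255, x_land=73.711, impact vy=-6.716
  bounce: vy ← 0.6·6.716 = 4.029
Arc 5: start y=0.000, vy=4.029 → t=0.806, apex=0.812, x_land=78.337, impact vy=-4.029
  bounce: vy ← 0.6·4.029 = 2.418
Arc 6: start y=0.000, vy=2.418 → t=0.484, apex=0.292, x_land=81.112, impact vy=-2.418
  bounce: vy ← 0.6·2.418 = 1.451

1 5.529 48.332 31.737
2 3.731 17.400 53.152
3 2.239 6.264 66.002
4 1.343 2.255 73.711
5 0.806 0.812 78.337
6 0.484 0.292 81.112
final: 81.112 1.451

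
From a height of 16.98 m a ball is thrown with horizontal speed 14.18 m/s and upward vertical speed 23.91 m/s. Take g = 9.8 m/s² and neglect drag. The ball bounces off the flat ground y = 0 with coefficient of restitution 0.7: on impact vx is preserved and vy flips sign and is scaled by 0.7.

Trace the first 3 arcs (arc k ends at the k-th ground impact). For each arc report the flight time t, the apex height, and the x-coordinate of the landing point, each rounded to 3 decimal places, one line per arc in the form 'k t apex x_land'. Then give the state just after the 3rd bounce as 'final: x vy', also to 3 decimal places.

Arc 1: start y=16.980, vy=23.910 → t=5.509, apex=46.148, x_land=78.113, impact vy=-30.075
  bounce: vy ← 0.7·30.075 = 21.052
Arc 2: start y=0.000, vy=21.052 → t=4.296, apex=22.612, x_land=139.036, impact vy=-21.052
  bounce: vy ← 0.7·21.052 = 14.737
Arc 3: start y=0.000, vy=14.737 → t=3.007, apex=11.080, x_land=181.682, impact vy=-14.737
  bounce: vy ← 0.7·14.737 = 10.316

1 5.509 46.148 78.113
2 4.296 22.612 139.036
3 3.007 11.080 181.682
final: 181.682 10.316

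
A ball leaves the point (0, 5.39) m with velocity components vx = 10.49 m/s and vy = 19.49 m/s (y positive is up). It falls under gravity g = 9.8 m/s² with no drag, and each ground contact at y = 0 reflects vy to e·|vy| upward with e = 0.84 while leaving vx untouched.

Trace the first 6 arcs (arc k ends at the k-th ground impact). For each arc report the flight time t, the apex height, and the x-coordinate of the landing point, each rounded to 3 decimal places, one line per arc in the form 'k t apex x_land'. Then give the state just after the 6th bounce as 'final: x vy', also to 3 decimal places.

1 4.237 24.771 44.448
2 3.777 17.478 84.072
3 3.173 12.333 117.355
4 2.665 8.702 145.314
5 2.239 6.140 168.799
6 1.881 4.332 188.527
final: 188.527 7.741

Arc 1: start y=5.390, vy=19.490 → t=4.237, apex=24.771, x_land=44.448, impact vy=-22.034
  bounce: vy ← 0.84·22.034 = 18.509
Arc 2: start y=0.000, vy=18.509 → t=3.777, apex=17.478, x_land=84.072, impact vy=-18.509
  bounce: vy ← 0.84·18.509 = 15.547
Arc 3: start y=0.000, vy=15.547 → t=3.173, apex=12.333, x_land=117.355, impact vy=-15.547
  bounce: vy ← 0.84·15.547 = 13.060
Arc 4: start y=0.000, vy=13.060 → t=2.665, apex=8.702, x_land=145.314, impact vy=-13.060
  bounce: vy ← 0.84·13.060 = 10.970
Arc 5: start y=0.000, vy=10.970 → t=2.239, apex=6.140, x_land=168.799, impact vy=-10.970
  bounce: vy ← 0.84·10.970 = 9.215
Arc 6: start y=0.000, vy=9.215 → t=1.881, apex=4.332, x_land=188.527, impact vy=-9.215
  bounce: vy ← 0.84·9.215 = 7.741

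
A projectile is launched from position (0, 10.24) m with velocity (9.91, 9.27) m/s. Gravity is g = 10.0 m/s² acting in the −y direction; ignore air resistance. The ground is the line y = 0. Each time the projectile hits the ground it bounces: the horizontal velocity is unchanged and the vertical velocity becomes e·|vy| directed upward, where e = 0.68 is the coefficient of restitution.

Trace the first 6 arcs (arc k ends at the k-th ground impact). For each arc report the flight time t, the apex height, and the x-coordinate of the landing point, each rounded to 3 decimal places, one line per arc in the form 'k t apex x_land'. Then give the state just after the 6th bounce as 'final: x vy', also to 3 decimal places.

1 2.632 14.537 26.084
2 2.319 6.722 49.065
3 1.577 3.108 64.691
4 1.072 1.437 75.317
5 0.729 0.665 82.543
6 0.496 0.307 87.457
final: 87.457 1.686

Arc 1: start y=10.240, vy=9.270 → t=2.632, apex=14.537, x_land=26.084, impact vy=-17.051
  bounce: vy ← 0.68·17.051 = 11.595
Arc 2: start y=0.000, vy=11.595 → t=2.319, apex=6.722, x_land=49.065, impact vy=-11.595
  bounce: vy ← 0.68·11.595 = 7.884
Arc 3: start y=0.000, vy=7.884 → t=1.577, apex=3.108, x_land=64.691, impact vy=-7.884
  bounce: vy ← 0.68·7.884 = 5.361
Arc 4: start y=0.000, vy=5.361 → t=1.072, apex=1.437, x_land=75.317, impact vy=-5.361
  bounce: vy ← 0.68·5.361 = 3.646
Arc 5: start y=0.000, vy=3.646 → t=0.729, apex=0.665, x_land=82.543, impact vy=-3.646
  bounce: vy ← 0.68·3.646 = 2.479
Arc 6: start y=0.000, vy=2.479 → t=0.496, apex=0.307, x_land=87.457, impact vy=-2.479
  bounce: vy ← 0.68·2.479 = 1.686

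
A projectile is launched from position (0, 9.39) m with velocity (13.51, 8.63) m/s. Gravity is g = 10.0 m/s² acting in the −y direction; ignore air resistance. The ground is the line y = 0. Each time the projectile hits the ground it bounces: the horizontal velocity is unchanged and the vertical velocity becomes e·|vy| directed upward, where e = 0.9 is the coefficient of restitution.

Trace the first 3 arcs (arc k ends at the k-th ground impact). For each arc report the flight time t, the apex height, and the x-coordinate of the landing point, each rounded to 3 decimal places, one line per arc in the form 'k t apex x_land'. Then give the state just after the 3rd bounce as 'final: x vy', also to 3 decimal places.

1 2.482 13.114 33.539
2 2.915 10.622 72.921
3 2.624 8.604 108.366
final: 108.366 11.806

Arc 1: start y=9.390, vy=8.630 → t=2.482, apex=13.114, x_land=33.539, impact vy=-16.195
  bounce: vy ← 0.9·16.195 = 14.575
Arc 2: start y=0.000, vy=14.575 → t=2.915, apex=10.622, x_land=72.921, impact vy=-14.575
  bounce: vy ← 0.9·14.575 = 13.118
Arc 3: start y=0.000, vy=13.118 → t=2.624, apex=8.604, x_land=108.366, impact vy=-13.118
  bounce: vy ← 0.9·13.118 = 11.806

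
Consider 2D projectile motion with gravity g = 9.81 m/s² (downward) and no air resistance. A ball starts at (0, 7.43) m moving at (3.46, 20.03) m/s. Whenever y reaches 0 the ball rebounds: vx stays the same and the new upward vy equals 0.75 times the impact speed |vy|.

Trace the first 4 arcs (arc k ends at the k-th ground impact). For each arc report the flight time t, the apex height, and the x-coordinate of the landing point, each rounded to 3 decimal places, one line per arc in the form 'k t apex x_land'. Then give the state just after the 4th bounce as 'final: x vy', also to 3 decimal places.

Arc 1: start y=7.430, vy=20.030 → t=4.426, apex=27.879, x_land=15.313, impact vy=-23.388
  bounce: vy ← 0.75·23.388 = 17.541
Arc 2: start y=0.000, vy=17.541 → t=3.576, apex=15.682, x_land=27.687, impact vy=-17.541
  bounce: vy ← 0.75·17.541 = 13.155
Arc 3: start y=0.000, vy=13.155 → t=2.682, apex=8.821, x_land=36.967, impact vy=-13.155
  bounce: vy ← 0.75·13.155 = 9.867
Arc 4: start y=0.000, vy=9.867 → t=2.012, apex=4.962, x_land=43.927, impact vy=-9.867
  bounce: vy ← 0.75·9.867 = 7.400

1 4.426 27.879 15.313
2 3.576 15.682 27.687
3 2.682 8.821 36.967
4 2.012 4.962 43.927
final: 43.927 7.400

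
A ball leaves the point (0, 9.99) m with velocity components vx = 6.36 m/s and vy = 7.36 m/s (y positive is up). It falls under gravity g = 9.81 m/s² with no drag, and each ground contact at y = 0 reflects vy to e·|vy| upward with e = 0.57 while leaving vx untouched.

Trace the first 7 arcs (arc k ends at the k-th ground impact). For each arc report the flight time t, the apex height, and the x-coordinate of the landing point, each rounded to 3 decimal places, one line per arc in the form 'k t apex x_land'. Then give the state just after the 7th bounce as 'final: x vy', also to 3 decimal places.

1 2.363 12.751 15.026
2 1.838 4.143 26.716
3 1.048 1.346 33.379
4 0.597 0.437 37.177
5 0.340 0.142 39.342
6 0.194 0.046 40.576
7 0.111 0.015 41.280
final: 41.280 0.309

Arc 1: start y=9.990, vy=7.360 → t=2.363, apex=12.751, x_land=15.026, impact vy=-15.817
  bounce: vy ← 0.57·15.817 = 9.016
Arc 2: start y=0.000, vy=9.016 → t=1.838, apex=4.143, x_land=26.716, impact vy=-9.016
  bounce: vy ← 0.57·9.016 = 5.139
Arc 3: start y=0.000, vy=5.139 → t=1.048, apex=1.346, x_land=33.379, impact vy=-5.139
  bounce: vy ← 0.57·5.139 = 2.929
Arc 4: start y=0.000, vy=2.929 → t=0.597, apex=0.437, x_land=37.177, impact vy=-2.929
  bounce: vy ← 0.57·2.929 = 1.670
Arc 5: start y=0.000, vy=1.670 → t=0.340, apex=0.142, x_land=39.342, impact vy=-1.670
  bounce: vy ← 0.57·1.670 = 0.952
Arc 6: start y=0.000, vy=0.952 → t=0.194, apex=0.046, x_land=40.576, impact vy=-0.952
  bounce: vy ← 0.57·0.952 = 0.542
Arc 7: start y=0.000, vy=0.542 → t=0.111, apex=0.015, x_land=41.280, impact vy=-0.542
  bounce: vy ← 0.57·0.542 = 0.309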